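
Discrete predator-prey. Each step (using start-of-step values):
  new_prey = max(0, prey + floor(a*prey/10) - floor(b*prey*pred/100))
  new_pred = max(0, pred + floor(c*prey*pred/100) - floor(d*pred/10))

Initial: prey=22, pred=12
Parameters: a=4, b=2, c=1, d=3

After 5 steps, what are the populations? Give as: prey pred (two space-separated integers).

Step 1: prey: 22+8-5=25; pred: 12+2-3=11
Step 2: prey: 25+10-5=30; pred: 11+2-3=10
Step 3: prey: 30+12-6=36; pred: 10+3-3=10
Step 4: prey: 36+14-7=43; pred: 10+3-3=10
Step 5: prey: 43+17-8=52; pred: 10+4-3=11

Answer: 52 11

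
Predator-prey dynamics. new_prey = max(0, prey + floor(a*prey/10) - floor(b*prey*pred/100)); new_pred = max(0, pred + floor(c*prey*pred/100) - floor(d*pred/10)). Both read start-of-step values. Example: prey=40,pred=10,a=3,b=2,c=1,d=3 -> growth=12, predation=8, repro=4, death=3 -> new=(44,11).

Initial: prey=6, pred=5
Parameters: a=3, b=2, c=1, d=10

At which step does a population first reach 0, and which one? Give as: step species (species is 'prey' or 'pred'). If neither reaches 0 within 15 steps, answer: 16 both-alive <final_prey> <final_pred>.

Answer: 1 pred

Derivation:
Step 1: prey: 6+1-0=7; pred: 5+0-5=0
First extinction: pred at step 1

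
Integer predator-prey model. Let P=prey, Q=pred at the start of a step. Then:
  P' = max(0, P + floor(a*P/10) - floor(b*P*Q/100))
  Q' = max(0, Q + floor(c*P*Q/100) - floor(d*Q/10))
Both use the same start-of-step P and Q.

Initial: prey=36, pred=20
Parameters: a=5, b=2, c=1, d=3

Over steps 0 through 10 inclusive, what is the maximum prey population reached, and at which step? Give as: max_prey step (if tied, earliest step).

Step 1: prey: 36+18-14=40; pred: 20+7-6=21
Step 2: prey: 40+20-16=44; pred: 21+8-6=23
Step 3: prey: 44+22-20=46; pred: 23+10-6=27
Step 4: prey: 46+23-24=45; pred: 27+12-8=31
Step 5: prey: 45+22-27=40; pred: 31+13-9=35
Step 6: prey: 40+20-28=32; pred: 35+14-10=39
Step 7: prey: 32+16-24=24; pred: 39+12-11=40
Step 8: prey: 24+12-19=17; pred: 40+9-12=37
Step 9: prey: 17+8-12=13; pred: 37+6-11=32
Step 10: prey: 13+6-8=11; pred: 32+4-9=27
Max prey = 46 at step 3

Answer: 46 3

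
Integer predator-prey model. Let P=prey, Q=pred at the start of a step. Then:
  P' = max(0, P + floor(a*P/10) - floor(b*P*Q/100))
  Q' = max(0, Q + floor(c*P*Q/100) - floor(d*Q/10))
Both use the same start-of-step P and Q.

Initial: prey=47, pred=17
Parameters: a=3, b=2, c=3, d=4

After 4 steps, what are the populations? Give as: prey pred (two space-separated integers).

Answer: 0 59

Derivation:
Step 1: prey: 47+14-15=46; pred: 17+23-6=34
Step 2: prey: 46+13-31=28; pred: 34+46-13=67
Step 3: prey: 28+8-37=0; pred: 67+56-26=97
Step 4: prey: 0+0-0=0; pred: 97+0-38=59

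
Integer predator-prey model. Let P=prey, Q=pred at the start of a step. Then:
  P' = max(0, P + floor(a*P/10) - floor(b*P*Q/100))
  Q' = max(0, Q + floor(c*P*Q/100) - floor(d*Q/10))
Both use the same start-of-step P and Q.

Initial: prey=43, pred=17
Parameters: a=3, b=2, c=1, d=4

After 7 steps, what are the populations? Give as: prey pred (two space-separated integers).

Step 1: prey: 43+12-14=41; pred: 17+7-6=18
Step 2: prey: 41+12-14=39; pred: 18+7-7=18
Step 3: prey: 39+11-14=36; pred: 18+7-7=18
Step 4: prey: 36+10-12=34; pred: 18+6-7=17
Step 5: prey: 34+10-11=33; pred: 17+5-6=16
Step 6: prey: 33+9-10=32; pred: 16+5-6=15
Step 7: prey: 32+9-9=32; pred: 15+4-6=13

Answer: 32 13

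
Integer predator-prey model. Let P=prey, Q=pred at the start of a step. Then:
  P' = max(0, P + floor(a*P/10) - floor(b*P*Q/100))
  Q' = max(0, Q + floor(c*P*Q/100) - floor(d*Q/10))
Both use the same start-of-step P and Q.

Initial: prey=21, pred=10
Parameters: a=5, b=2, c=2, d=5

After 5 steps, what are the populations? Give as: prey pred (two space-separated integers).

Step 1: prey: 21+10-4=27; pred: 10+4-5=9
Step 2: prey: 27+13-4=36; pred: 9+4-4=9
Step 3: prey: 36+18-6=48; pred: 9+6-4=11
Step 4: prey: 48+24-10=62; pred: 11+10-5=16
Step 5: prey: 62+31-19=74; pred: 16+19-8=27

Answer: 74 27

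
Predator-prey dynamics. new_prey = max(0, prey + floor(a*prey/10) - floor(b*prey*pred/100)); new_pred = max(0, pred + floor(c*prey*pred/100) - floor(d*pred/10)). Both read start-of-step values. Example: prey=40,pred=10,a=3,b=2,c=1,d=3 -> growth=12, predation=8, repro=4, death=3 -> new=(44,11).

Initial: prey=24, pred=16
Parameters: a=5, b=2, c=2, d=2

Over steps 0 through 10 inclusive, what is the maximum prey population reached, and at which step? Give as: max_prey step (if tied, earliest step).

Answer: 32 2

Derivation:
Step 1: prey: 24+12-7=29; pred: 16+7-3=20
Step 2: prey: 29+14-11=32; pred: 20+11-4=27
Step 3: prey: 32+16-17=31; pred: 27+17-5=39
Step 4: prey: 31+15-24=22; pred: 39+24-7=56
Step 5: prey: 22+11-24=9; pred: 56+24-11=69
Step 6: prey: 9+4-12=1; pred: 69+12-13=68
Step 7: prey: 1+0-1=0; pred: 68+1-13=56
Step 8: prey: 0+0-0=0; pred: 56+0-11=45
Step 9: prey: 0+0-0=0; pred: 45+0-9=36
Step 10: prey: 0+0-0=0; pred: 36+0-7=29
Max prey = 32 at step 2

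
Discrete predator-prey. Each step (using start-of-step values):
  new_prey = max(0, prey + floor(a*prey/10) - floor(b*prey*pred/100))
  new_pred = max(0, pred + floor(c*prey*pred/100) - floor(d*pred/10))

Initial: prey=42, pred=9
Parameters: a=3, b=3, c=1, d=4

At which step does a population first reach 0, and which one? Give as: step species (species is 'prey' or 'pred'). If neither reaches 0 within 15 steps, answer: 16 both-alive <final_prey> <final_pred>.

Step 1: prey: 42+12-11=43; pred: 9+3-3=9
Step 2: prey: 43+12-11=44; pred: 9+3-3=9
Step 3: prey: 44+13-11=46; pred: 9+3-3=9
Step 4: prey: 46+13-12=47; pred: 9+4-3=10
Step 5: prey: 47+14-14=47; pred: 10+4-4=10
Steps 6-15: state stable at prey=47, pred=10 (no change)
No extinction within 15 steps

Answer: 16 both-alive 47 10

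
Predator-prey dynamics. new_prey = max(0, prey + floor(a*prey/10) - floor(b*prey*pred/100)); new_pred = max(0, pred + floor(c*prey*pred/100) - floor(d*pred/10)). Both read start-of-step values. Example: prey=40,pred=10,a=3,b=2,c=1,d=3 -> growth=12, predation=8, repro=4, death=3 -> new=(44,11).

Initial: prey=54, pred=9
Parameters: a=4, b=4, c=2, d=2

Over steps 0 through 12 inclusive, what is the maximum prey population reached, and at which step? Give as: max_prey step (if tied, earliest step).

Answer: 56 1

Derivation:
Step 1: prey: 54+21-19=56; pred: 9+9-1=17
Step 2: prey: 56+22-38=40; pred: 17+19-3=33
Step 3: prey: 40+16-52=4; pred: 33+26-6=53
Step 4: prey: 4+1-8=0; pred: 53+4-10=47
Step 5: prey: 0+0-0=0; pred: 47+0-9=38
Step 6: prey: 0+0-0=0; pred: 38+0-7=31
Step 7: prey: 0+0-0=0; pred: 31+0-6=25
Step 8: prey: 0+0-0=0; pred: 25+0-5=20
Step 9: prey: 0+0-0=0; pred: 20+0-4=16
Step 10: prey: 0+0-0=0; pred: 16+0-3=13
Step 11: prey: 0+0-0=0; pred: 13+0-2=11
Step 12: prey: 0+0-0=0; pred: 11+0-2=9
Max prey = 56 at step 1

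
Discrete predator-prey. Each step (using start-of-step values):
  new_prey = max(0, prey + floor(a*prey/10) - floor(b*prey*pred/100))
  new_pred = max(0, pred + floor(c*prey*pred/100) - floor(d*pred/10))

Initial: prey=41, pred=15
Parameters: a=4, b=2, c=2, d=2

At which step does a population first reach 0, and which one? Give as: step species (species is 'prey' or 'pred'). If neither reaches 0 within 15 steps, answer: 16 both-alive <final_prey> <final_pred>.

Step 1: prey: 41+16-12=45; pred: 15+12-3=24
Step 2: prey: 45+18-21=42; pred: 24+21-4=41
Step 3: prey: 42+16-34=24; pred: 41+34-8=67
Step 4: prey: 24+9-32=1; pred: 67+32-13=86
Step 5: prey: 1+0-1=0; pred: 86+1-17=70
First extinction: prey at step 5

Answer: 5 prey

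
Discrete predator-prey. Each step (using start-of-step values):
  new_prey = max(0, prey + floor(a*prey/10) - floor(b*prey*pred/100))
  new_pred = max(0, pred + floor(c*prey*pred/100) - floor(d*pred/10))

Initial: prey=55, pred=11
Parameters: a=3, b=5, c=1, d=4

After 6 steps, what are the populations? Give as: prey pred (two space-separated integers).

Answer: 13 4

Derivation:
Step 1: prey: 55+16-30=41; pred: 11+6-4=13
Step 2: prey: 41+12-26=27; pred: 13+5-5=13
Step 3: prey: 27+8-17=18; pred: 13+3-5=11
Step 4: prey: 18+5-9=14; pred: 11+1-4=8
Step 5: prey: 14+4-5=13; pred: 8+1-3=6
Step 6: prey: 13+3-3=13; pred: 6+0-2=4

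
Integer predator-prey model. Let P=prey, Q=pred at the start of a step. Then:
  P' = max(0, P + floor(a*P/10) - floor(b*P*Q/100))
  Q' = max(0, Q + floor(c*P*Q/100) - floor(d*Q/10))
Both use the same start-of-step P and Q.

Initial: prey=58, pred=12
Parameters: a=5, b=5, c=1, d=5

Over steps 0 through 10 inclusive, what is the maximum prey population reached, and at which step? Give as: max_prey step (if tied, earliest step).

Answer: 75 10

Derivation:
Step 1: prey: 58+29-34=53; pred: 12+6-6=12
Step 2: prey: 53+26-31=48; pred: 12+6-6=12
Step 3: prey: 48+24-28=44; pred: 12+5-6=11
Step 4: prey: 44+22-24=42; pred: 11+4-5=10
Step 5: prey: 42+21-21=42; pred: 10+4-5=9
Step 6: prey: 42+21-18=45; pred: 9+3-4=8
Step 7: prey: 45+22-18=49; pred: 8+3-4=7
Step 8: prey: 49+24-17=56; pred: 7+3-3=7
Step 9: prey: 56+28-19=65; pred: 7+3-3=7
Step 10: prey: 65+32-22=75; pred: 7+4-3=8
Max prey = 75 at step 10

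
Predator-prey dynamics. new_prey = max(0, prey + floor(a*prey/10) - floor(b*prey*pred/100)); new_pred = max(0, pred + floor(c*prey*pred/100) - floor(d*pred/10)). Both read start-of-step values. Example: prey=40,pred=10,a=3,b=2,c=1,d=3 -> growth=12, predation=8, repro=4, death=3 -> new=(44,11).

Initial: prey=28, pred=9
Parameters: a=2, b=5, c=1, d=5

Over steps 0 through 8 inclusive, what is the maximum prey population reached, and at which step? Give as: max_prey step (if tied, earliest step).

Answer: 30 8

Derivation:
Step 1: prey: 28+5-12=21; pred: 9+2-4=7
Step 2: prey: 21+4-7=18; pred: 7+1-3=5
Step 3: prey: 18+3-4=17; pred: 5+0-2=3
Step 4: prey: 17+3-2=18; pred: 3+0-1=2
Step 5: prey: 18+3-1=20; pred: 2+0-1=1
Step 6: prey: 20+4-1=23; pred: 1+0-0=1
Step 7: prey: 23+4-1=26; pred: 1+0-0=1
Step 8: prey: 26+5-1=30; pred: 1+0-0=1
Max prey = 30 at step 8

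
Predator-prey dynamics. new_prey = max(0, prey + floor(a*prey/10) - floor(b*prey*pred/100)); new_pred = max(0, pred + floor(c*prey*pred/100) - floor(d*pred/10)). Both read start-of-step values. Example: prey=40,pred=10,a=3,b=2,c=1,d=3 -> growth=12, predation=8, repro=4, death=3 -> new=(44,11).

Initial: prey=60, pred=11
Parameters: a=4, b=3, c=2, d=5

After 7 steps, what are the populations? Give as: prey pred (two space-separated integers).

Answer: 0 6

Derivation:
Step 1: prey: 60+24-19=65; pred: 11+13-5=19
Step 2: prey: 65+26-37=54; pred: 19+24-9=34
Step 3: prey: 54+21-55=20; pred: 34+36-17=53
Step 4: prey: 20+8-31=0; pred: 53+21-26=48
Step 5: prey: 0+0-0=0; pred: 48+0-24=24
Step 6: prey: 0+0-0=0; pred: 24+0-12=12
Step 7: prey: 0+0-0=0; pred: 12+0-6=6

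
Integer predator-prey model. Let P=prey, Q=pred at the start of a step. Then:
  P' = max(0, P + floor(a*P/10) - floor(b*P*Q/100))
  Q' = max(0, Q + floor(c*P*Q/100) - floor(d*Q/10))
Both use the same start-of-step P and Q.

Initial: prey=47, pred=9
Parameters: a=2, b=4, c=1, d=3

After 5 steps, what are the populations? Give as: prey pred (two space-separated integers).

Step 1: prey: 47+9-16=40; pred: 9+4-2=11
Step 2: prey: 40+8-17=31; pred: 11+4-3=12
Step 3: prey: 31+6-14=23; pred: 12+3-3=12
Step 4: prey: 23+4-11=16; pred: 12+2-3=11
Step 5: prey: 16+3-7=12; pred: 11+1-3=9

Answer: 12 9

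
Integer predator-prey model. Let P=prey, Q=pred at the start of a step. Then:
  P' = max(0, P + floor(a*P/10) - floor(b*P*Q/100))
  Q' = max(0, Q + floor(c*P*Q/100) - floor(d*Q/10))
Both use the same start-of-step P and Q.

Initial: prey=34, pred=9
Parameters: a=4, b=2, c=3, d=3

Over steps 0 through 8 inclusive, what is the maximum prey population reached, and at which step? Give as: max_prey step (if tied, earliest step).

Answer: 44 2

Derivation:
Step 1: prey: 34+13-6=41; pred: 9+9-2=16
Step 2: prey: 41+16-13=44; pred: 16+19-4=31
Step 3: prey: 44+17-27=34; pred: 31+40-9=62
Step 4: prey: 34+13-42=5; pred: 62+63-18=107
Step 5: prey: 5+2-10=0; pred: 107+16-32=91
Step 6: prey: 0+0-0=0; pred: 91+0-27=64
Step 7: prey: 0+0-0=0; pred: 64+0-19=45
Step 8: prey: 0+0-0=0; pred: 45+0-13=32
Max prey = 44 at step 2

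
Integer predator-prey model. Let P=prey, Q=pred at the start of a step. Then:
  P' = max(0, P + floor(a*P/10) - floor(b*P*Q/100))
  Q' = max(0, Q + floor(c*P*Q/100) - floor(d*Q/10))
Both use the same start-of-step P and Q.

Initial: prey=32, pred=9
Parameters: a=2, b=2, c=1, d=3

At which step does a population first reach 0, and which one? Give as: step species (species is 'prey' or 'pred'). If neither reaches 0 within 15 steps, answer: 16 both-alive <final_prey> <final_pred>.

Answer: 16 both-alive 34 10

Derivation:
Step 1: prey: 32+6-5=33; pred: 9+2-2=9
Step 2: prey: 33+6-5=34; pred: 9+2-2=9
Step 3: prey: 34+6-6=34; pred: 9+3-2=10
Step 4: prey: 34+6-6=34; pred: 10+3-3=10
Steps 5-15: state stable at prey=34, pred=10 (no change)
No extinction within 15 steps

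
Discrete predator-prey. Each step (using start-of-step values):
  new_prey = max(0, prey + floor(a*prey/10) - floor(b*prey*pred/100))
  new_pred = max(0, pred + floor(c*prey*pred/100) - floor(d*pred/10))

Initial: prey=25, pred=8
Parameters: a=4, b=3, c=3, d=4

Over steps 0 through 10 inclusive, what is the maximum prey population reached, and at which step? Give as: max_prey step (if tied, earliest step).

Answer: 31 2

Derivation:
Step 1: prey: 25+10-6=29; pred: 8+6-3=11
Step 2: prey: 29+11-9=31; pred: 11+9-4=16
Step 3: prey: 31+12-14=29; pred: 16+14-6=24
Step 4: prey: 29+11-20=20; pred: 24+20-9=35
Step 5: prey: 20+8-21=7; pred: 35+21-14=42
Step 6: prey: 7+2-8=1; pred: 42+8-16=34
Step 7: prey: 1+0-1=0; pred: 34+1-13=22
Step 8: prey: 0+0-0=0; pred: 22+0-8=14
Step 9: prey: 0+0-0=0; pred: 14+0-5=9
Step 10: prey: 0+0-0=0; pred: 9+0-3=6
Max prey = 31 at step 2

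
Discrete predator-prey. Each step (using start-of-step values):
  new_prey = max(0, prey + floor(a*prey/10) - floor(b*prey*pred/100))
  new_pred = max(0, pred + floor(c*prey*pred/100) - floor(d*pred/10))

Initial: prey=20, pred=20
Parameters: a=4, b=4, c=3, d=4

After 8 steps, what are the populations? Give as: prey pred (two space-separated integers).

Step 1: prey: 20+8-16=12; pred: 20+12-8=24
Step 2: prey: 12+4-11=5; pred: 24+8-9=23
Step 3: prey: 5+2-4=3; pred: 23+3-9=17
Step 4: prey: 3+1-2=2; pred: 17+1-6=12
Step 5: prey: 2+0-0=2; pred: 12+0-4=8
Step 6: prey: 2+0-0=2; pred: 8+0-3=5
Step 7: prey: 2+0-0=2; pred: 5+0-2=3
Step 8: prey: 2+0-0=2; pred: 3+0-1=2

Answer: 2 2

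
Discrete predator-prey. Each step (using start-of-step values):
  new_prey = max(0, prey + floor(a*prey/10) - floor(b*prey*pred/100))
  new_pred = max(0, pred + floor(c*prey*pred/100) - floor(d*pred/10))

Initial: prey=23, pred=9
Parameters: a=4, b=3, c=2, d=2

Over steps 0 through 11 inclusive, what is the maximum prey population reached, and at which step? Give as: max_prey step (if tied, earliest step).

Answer: 27 2

Derivation:
Step 1: prey: 23+9-6=26; pred: 9+4-1=12
Step 2: prey: 26+10-9=27; pred: 12+6-2=16
Step 3: prey: 27+10-12=25; pred: 16+8-3=21
Step 4: prey: 25+10-15=20; pred: 21+10-4=27
Step 5: prey: 20+8-16=12; pred: 27+10-5=32
Step 6: prey: 12+4-11=5; pred: 32+7-6=33
Step 7: prey: 5+2-4=3; pred: 33+3-6=30
Step 8: prey: 3+1-2=2; pred: 30+1-6=25
Step 9: prey: 2+0-1=1; pred: 25+1-5=21
Step 10: prey: 1+0-0=1; pred: 21+0-4=17
Step 11: prey: 1+0-0=1; pred: 17+0-3=14
Max prey = 27 at step 2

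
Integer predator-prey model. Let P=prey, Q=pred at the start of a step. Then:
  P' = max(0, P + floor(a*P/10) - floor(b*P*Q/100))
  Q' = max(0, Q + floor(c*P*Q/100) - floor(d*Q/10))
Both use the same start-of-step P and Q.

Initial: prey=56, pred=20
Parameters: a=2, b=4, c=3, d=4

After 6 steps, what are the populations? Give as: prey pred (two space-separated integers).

Answer: 0 8

Derivation:
Step 1: prey: 56+11-44=23; pred: 20+33-8=45
Step 2: prey: 23+4-41=0; pred: 45+31-18=58
Step 3: prey: 0+0-0=0; pred: 58+0-23=35
Step 4: prey: 0+0-0=0; pred: 35+0-14=21
Step 5: prey: 0+0-0=0; pred: 21+0-8=13
Step 6: prey: 0+0-0=0; pred: 13+0-5=8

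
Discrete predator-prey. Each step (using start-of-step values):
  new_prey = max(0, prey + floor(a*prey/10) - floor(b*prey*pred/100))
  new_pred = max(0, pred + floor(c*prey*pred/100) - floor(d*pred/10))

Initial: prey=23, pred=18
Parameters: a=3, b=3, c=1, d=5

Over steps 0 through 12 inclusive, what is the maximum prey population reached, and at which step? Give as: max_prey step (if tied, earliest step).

Step 1: prey: 23+6-12=17; pred: 18+4-9=13
Step 2: prey: 17+5-6=16; pred: 13+2-6=9
Step 3: prey: 16+4-4=16; pred: 9+1-4=6
Step 4: prey: 16+4-2=18; pred: 6+0-3=3
Step 5: prey: 18+5-1=22; pred: 3+0-1=2
Step 6: prey: 22+6-1=27; pred: 2+0-1=1
Step 7: prey: 27+8-0=35; pred: 1+0-0=1
Step 8: prey: 35+10-1=44; pred: 1+0-0=1
Step 9: prey: 44+13-1=56; pred: 1+0-0=1
Step 10: prey: 56+16-1=71; pred: 1+0-0=1
Step 11: prey: 71+21-2=90; pred: 1+0-0=1
Step 12: prey: 90+27-2=115; pred: 1+0-0=1
Max prey = 115 at step 12

Answer: 115 12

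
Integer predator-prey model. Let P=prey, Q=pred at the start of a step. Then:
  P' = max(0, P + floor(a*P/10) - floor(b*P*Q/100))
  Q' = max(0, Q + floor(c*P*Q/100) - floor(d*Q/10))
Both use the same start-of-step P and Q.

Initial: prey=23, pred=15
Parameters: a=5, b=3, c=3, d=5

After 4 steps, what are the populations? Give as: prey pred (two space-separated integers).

Step 1: prey: 23+11-10=24; pred: 15+10-7=18
Step 2: prey: 24+12-12=24; pred: 18+12-9=21
Step 3: prey: 24+12-15=21; pred: 21+15-10=26
Step 4: prey: 21+10-16=15; pred: 26+16-13=29

Answer: 15 29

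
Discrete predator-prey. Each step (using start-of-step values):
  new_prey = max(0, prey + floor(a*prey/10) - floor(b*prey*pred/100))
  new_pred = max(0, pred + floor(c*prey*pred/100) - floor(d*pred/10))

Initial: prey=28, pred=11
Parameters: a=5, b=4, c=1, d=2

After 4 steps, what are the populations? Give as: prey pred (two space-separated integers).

Step 1: prey: 28+14-12=30; pred: 11+3-2=12
Step 2: prey: 30+15-14=31; pred: 12+3-2=13
Step 3: prey: 31+15-16=30; pred: 13+4-2=15
Step 4: prey: 30+15-18=27; pred: 15+4-3=16

Answer: 27 16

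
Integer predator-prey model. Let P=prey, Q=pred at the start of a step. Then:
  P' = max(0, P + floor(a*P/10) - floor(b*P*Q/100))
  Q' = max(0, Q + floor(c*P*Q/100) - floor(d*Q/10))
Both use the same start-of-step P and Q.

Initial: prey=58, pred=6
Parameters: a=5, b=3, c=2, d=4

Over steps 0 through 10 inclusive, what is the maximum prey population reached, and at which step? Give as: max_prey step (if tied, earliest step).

Answer: 92 2

Derivation:
Step 1: prey: 58+29-10=77; pred: 6+6-2=10
Step 2: prey: 77+38-23=92; pred: 10+15-4=21
Step 3: prey: 92+46-57=81; pred: 21+38-8=51
Step 4: prey: 81+40-123=0; pred: 51+82-20=113
Step 5: prey: 0+0-0=0; pred: 113+0-45=68
Step 6: prey: 0+0-0=0; pred: 68+0-27=41
Step 7: prey: 0+0-0=0; pred: 41+0-16=25
Step 8: prey: 0+0-0=0; pred: 25+0-10=15
Step 9: prey: 0+0-0=0; pred: 15+0-6=9
Step 10: prey: 0+0-0=0; pred: 9+0-3=6
Max prey = 92 at step 2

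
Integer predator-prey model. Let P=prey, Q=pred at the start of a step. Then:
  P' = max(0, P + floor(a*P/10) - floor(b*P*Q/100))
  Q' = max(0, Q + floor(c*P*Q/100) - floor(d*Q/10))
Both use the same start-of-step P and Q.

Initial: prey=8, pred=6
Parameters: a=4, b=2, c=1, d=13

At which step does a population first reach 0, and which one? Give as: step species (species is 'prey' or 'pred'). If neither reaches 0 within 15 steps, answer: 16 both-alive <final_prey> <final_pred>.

Answer: 1 pred

Derivation:
Step 1: prey: 8+3-0=11; pred: 6+0-7=0
First extinction: pred at step 1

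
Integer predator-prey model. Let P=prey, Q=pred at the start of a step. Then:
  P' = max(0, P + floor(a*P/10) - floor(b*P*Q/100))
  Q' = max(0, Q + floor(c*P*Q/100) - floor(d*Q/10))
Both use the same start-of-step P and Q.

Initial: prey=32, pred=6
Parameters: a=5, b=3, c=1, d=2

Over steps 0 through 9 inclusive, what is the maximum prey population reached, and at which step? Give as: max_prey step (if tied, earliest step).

Answer: 100 5

Derivation:
Step 1: prey: 32+16-5=43; pred: 6+1-1=6
Step 2: prey: 43+21-7=57; pred: 6+2-1=7
Step 3: prey: 57+28-11=74; pred: 7+3-1=9
Step 4: prey: 74+37-19=92; pred: 9+6-1=14
Step 5: prey: 92+46-38=100; pred: 14+12-2=24
Step 6: prey: 100+50-72=78; pred: 24+24-4=44
Step 7: prey: 78+39-102=15; pred: 44+34-8=70
Step 8: prey: 15+7-31=0; pred: 70+10-14=66
Step 9: prey: 0+0-0=0; pred: 66+0-13=53
Max prey = 100 at step 5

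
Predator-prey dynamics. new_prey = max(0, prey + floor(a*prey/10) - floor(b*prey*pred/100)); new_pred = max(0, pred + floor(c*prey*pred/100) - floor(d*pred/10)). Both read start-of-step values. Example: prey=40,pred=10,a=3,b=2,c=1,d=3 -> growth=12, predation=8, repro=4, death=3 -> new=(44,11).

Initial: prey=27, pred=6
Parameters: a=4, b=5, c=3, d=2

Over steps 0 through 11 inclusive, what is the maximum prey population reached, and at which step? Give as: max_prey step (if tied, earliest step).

Step 1: prey: 27+10-8=29; pred: 6+4-1=9
Step 2: prey: 29+11-13=27; pred: 9+7-1=15
Step 3: prey: 27+10-20=17; pred: 15+12-3=24
Step 4: prey: 17+6-20=3; pred: 24+12-4=32
Step 5: prey: 3+1-4=0; pred: 32+2-6=28
Step 6: prey: 0+0-0=0; pred: 28+0-5=23
Step 7: prey: 0+0-0=0; pred: 23+0-4=19
Step 8: prey: 0+0-0=0; pred: 19+0-3=16
Step 9: prey: 0+0-0=0; pred: 16+0-3=13
Step 10: prey: 0+0-0=0; pred: 13+0-2=11
Step 11: prey: 0+0-0=0; pred: 11+0-2=9
Max prey = 29 at step 1

Answer: 29 1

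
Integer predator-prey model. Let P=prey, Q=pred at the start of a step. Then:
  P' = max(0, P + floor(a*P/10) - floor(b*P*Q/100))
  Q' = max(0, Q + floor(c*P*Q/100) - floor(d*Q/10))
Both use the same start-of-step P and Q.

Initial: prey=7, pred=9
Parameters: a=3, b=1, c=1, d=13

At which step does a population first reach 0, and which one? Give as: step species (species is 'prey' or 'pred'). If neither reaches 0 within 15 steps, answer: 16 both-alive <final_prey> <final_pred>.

Answer: 1 pred

Derivation:
Step 1: prey: 7+2-0=9; pred: 9+0-11=0
First extinction: pred at step 1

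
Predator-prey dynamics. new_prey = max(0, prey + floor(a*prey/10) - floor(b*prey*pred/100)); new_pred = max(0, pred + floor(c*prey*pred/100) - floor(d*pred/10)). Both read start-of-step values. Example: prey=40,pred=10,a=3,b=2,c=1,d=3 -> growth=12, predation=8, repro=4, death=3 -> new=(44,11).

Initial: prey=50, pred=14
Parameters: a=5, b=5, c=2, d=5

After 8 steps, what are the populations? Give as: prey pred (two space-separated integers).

Answer: 1 1

Derivation:
Step 1: prey: 50+25-35=40; pred: 14+14-7=21
Step 2: prey: 40+20-42=18; pred: 21+16-10=27
Step 3: prey: 18+9-24=3; pred: 27+9-13=23
Step 4: prey: 3+1-3=1; pred: 23+1-11=13
Step 5: prey: 1+0-0=1; pred: 13+0-6=7
Step 6: prey: 1+0-0=1; pred: 7+0-3=4
Step 7: prey: 1+0-0=1; pred: 4+0-2=2
Step 8: prey: 1+0-0=1; pred: 2+0-1=1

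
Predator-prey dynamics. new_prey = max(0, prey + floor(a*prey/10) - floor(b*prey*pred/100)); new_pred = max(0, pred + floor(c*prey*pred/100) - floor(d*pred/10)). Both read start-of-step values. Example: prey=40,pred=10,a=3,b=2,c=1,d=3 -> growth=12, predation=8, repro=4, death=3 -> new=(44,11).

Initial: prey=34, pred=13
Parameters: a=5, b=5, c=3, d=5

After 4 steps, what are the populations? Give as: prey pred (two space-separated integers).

Step 1: prey: 34+17-22=29; pred: 13+13-6=20
Step 2: prey: 29+14-29=14; pred: 20+17-10=27
Step 3: prey: 14+7-18=3; pred: 27+11-13=25
Step 4: prey: 3+1-3=1; pred: 25+2-12=15

Answer: 1 15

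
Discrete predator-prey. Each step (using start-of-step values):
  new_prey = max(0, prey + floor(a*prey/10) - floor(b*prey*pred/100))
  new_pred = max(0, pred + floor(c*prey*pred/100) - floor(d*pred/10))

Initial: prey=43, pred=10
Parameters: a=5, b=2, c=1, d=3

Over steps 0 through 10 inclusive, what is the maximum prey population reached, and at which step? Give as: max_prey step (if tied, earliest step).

Step 1: prey: 43+21-8=56; pred: 10+4-3=11
Step 2: prey: 56+28-12=72; pred: 11+6-3=14
Step 3: prey: 72+36-20=88; pred: 14+10-4=20
Step 4: prey: 88+44-35=97; pred: 20+17-6=31
Step 5: prey: 97+48-60=85; pred: 31+30-9=52
Step 6: prey: 85+42-88=39; pred: 52+44-15=81
Step 7: prey: 39+19-63=0; pred: 81+31-24=88
Step 8: prey: 0+0-0=0; pred: 88+0-26=62
Step 9: prey: 0+0-0=0; pred: 62+0-18=44
Step 10: prey: 0+0-0=0; pred: 44+0-13=31
Max prey = 97 at step 4

Answer: 97 4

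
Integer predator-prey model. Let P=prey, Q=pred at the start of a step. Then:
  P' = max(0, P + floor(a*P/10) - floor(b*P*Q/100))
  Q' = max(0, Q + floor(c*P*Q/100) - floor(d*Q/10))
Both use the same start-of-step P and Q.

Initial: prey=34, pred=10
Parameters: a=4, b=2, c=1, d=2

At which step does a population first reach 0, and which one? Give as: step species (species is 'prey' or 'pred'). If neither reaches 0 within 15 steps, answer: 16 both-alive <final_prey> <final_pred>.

Step 1: prey: 34+13-6=41; pred: 10+3-2=11
Step 2: prey: 41+16-9=48; pred: 11+4-2=13
Step 3: prey: 48+19-12=55; pred: 13+6-2=17
Step 4: prey: 55+22-18=59; pred: 17+9-3=23
Step 5: prey: 59+23-27=55; pred: 23+13-4=32
Step 6: prey: 55+22-35=42; pred: 32+17-6=43
Step 7: prey: 42+16-36=22; pred: 43+18-8=53
Step 8: prey: 22+8-23=7; pred: 53+11-10=54
Step 9: prey: 7+2-7=2; pred: 54+3-10=47
Step 10: prey: 2+0-1=1; pred: 47+0-9=38
Step 11: prey: 1+0-0=1; pred: 38+0-7=31
Step 12: prey: 1+0-0=1; pred: 31+0-6=25
Step 13: prey: 1+0-0=1; pred: 25+0-5=20
Step 14: prey: 1+0-0=1; pred: 20+0-4=16
Step 15: prey: 1+0-0=1; pred: 16+0-3=13
No extinction within 15 steps

Answer: 16 both-alive 1 13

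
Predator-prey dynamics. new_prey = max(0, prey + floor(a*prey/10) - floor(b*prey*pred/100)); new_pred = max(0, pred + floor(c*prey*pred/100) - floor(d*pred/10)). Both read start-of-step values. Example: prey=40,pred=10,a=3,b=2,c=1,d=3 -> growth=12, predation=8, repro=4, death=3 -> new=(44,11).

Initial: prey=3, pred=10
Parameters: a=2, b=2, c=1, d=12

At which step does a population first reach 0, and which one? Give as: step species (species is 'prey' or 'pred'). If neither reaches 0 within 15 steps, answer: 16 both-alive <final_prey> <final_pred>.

Step 1: prey: 3+0-0=3; pred: 10+0-12=0
First extinction: pred at step 1

Answer: 1 pred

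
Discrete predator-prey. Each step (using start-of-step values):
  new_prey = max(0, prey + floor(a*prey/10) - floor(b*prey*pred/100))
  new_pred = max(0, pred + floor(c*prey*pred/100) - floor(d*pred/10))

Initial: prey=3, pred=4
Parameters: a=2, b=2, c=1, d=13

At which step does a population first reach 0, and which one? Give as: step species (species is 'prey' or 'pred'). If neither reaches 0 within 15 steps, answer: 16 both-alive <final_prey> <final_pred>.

Answer: 1 pred

Derivation:
Step 1: prey: 3+0-0=3; pred: 4+0-5=0
First extinction: pred at step 1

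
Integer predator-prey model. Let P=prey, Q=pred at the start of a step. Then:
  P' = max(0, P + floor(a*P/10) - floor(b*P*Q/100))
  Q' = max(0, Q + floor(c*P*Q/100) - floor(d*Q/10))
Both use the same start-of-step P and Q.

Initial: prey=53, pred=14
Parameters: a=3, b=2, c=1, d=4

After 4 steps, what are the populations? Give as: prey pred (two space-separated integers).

Answer: 44 21

Derivation:
Step 1: prey: 53+15-14=54; pred: 14+7-5=16
Step 2: prey: 54+16-17=53; pred: 16+8-6=18
Step 3: prey: 53+15-19=49; pred: 18+9-7=20
Step 4: prey: 49+14-19=44; pred: 20+9-8=21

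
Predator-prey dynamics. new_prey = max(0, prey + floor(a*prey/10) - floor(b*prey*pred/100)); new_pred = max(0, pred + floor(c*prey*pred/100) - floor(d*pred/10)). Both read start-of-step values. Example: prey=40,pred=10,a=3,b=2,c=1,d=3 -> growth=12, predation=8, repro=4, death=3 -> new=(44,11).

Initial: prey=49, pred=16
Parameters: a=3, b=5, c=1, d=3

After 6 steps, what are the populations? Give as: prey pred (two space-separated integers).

Step 1: prey: 49+14-39=24; pred: 16+7-4=19
Step 2: prey: 24+7-22=9; pred: 19+4-5=18
Step 3: prey: 9+2-8=3; pred: 18+1-5=14
Step 4: prey: 3+0-2=1; pred: 14+0-4=10
Step 5: prey: 1+0-0=1; pred: 10+0-3=7
Step 6: prey: 1+0-0=1; pred: 7+0-2=5

Answer: 1 5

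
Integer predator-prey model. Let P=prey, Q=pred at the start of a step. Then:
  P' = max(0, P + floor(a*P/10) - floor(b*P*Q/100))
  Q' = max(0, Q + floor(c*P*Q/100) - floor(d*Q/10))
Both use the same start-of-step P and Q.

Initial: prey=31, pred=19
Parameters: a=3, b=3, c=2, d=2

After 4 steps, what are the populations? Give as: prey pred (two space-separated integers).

Answer: 0 30

Derivation:
Step 1: prey: 31+9-17=23; pred: 19+11-3=27
Step 2: prey: 23+6-18=11; pred: 27+12-5=34
Step 3: prey: 11+3-11=3; pred: 34+7-6=35
Step 4: prey: 3+0-3=0; pred: 35+2-7=30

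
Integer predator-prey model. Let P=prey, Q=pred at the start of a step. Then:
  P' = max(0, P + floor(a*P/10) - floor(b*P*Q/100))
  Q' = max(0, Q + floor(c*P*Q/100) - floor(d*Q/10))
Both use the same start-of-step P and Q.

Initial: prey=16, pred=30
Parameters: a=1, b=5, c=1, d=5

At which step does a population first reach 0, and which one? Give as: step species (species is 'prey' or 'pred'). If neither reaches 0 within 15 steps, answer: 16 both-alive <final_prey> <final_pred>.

Step 1: prey: 16+1-24=0; pred: 30+4-15=19
First extinction: prey at step 1

Answer: 1 prey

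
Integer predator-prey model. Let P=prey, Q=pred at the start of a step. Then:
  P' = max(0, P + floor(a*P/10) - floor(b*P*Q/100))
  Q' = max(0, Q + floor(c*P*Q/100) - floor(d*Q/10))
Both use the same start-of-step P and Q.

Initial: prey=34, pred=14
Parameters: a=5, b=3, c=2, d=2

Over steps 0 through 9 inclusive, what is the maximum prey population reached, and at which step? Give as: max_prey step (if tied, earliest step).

Answer: 37 1

Derivation:
Step 1: prey: 34+17-14=37; pred: 14+9-2=21
Step 2: prey: 37+18-23=32; pred: 21+15-4=32
Step 3: prey: 32+16-30=18; pred: 32+20-6=46
Step 4: prey: 18+9-24=3; pred: 46+16-9=53
Step 5: prey: 3+1-4=0; pred: 53+3-10=46
Step 6: prey: 0+0-0=0; pred: 46+0-9=37
Step 7: prey: 0+0-0=0; pred: 37+0-7=30
Step 8: prey: 0+0-0=0; pred: 30+0-6=24
Step 9: prey: 0+0-0=0; pred: 24+0-4=20
Max prey = 37 at step 1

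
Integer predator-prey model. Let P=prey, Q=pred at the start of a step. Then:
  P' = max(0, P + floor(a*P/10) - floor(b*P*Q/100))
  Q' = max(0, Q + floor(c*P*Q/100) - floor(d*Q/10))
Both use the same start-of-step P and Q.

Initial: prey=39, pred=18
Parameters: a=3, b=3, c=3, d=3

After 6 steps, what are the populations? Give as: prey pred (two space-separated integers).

Step 1: prey: 39+11-21=29; pred: 18+21-5=34
Step 2: prey: 29+8-29=8; pred: 34+29-10=53
Step 3: prey: 8+2-12=0; pred: 53+12-15=50
Step 4: prey: 0+0-0=0; pred: 50+0-15=35
Step 5: prey: 0+0-0=0; pred: 35+0-10=25
Step 6: prey: 0+0-0=0; pred: 25+0-7=18

Answer: 0 18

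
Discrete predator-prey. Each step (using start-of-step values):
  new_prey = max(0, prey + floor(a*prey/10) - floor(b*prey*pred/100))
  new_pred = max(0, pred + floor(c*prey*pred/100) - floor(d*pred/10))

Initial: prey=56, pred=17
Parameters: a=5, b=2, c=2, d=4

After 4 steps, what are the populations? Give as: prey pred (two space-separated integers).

Answer: 0 103

Derivation:
Step 1: prey: 56+28-19=65; pred: 17+19-6=30
Step 2: prey: 65+32-39=58; pred: 30+39-12=57
Step 3: prey: 58+29-66=21; pred: 57+66-22=101
Step 4: prey: 21+10-42=0; pred: 101+42-40=103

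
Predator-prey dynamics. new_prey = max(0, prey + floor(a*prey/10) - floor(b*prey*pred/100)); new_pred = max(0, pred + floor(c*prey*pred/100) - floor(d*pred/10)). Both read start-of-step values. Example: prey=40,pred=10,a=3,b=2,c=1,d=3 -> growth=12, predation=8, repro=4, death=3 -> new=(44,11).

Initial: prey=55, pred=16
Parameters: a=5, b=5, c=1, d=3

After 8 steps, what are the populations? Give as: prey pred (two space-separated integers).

Answer: 6 4

Derivation:
Step 1: prey: 55+27-44=38; pred: 16+8-4=20
Step 2: prey: 38+19-38=19; pred: 20+7-6=21
Step 3: prey: 19+9-19=9; pred: 21+3-6=18
Step 4: prey: 9+4-8=5; pred: 18+1-5=14
Step 5: prey: 5+2-3=4; pred: 14+0-4=10
Step 6: prey: 4+2-2=4; pred: 10+0-3=7
Step 7: prey: 4+2-1=5; pred: 7+0-2=5
Step 8: prey: 5+2-1=6; pred: 5+0-1=4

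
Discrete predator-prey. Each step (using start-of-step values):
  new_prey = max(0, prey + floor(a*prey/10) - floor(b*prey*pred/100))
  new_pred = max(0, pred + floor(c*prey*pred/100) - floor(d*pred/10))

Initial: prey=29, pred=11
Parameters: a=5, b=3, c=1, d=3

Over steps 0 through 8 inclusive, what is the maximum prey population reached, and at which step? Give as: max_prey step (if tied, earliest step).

Answer: 59 5

Derivation:
Step 1: prey: 29+14-9=34; pred: 11+3-3=11
Step 2: prey: 34+17-11=40; pred: 11+3-3=11
Step 3: prey: 40+20-13=47; pred: 11+4-3=12
Step 4: prey: 47+23-16=54; pred: 12+5-3=14
Step 5: prey: 54+27-22=59; pred: 14+7-4=17
Step 6: prey: 59+29-30=58; pred: 17+10-5=22
Step 7: prey: 58+29-38=49; pred: 22+12-6=28
Step 8: prey: 49+24-41=32; pred: 28+13-8=33
Max prey = 59 at step 5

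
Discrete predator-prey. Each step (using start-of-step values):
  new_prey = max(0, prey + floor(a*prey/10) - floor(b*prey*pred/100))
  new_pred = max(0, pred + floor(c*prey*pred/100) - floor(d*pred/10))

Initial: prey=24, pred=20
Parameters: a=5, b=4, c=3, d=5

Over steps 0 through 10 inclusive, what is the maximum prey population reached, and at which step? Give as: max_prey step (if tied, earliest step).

Step 1: prey: 24+12-19=17; pred: 20+14-10=24
Step 2: prey: 17+8-16=9; pred: 24+12-12=24
Step 3: prey: 9+4-8=5; pred: 24+6-12=18
Step 4: prey: 5+2-3=4; pred: 18+2-9=11
Step 5: prey: 4+2-1=5; pred: 11+1-5=7
Step 6: prey: 5+2-1=6; pred: 7+1-3=5
Step 7: prey: 6+3-1=8; pred: 5+0-2=3
Step 8: prey: 8+4-0=12; pred: 3+0-1=2
Step 9: prey: 12+6-0=18; pred: 2+0-1=1
Step 10: prey: 18+9-0=27; pred: 1+0-0=1
Max prey = 27 at step 10

Answer: 27 10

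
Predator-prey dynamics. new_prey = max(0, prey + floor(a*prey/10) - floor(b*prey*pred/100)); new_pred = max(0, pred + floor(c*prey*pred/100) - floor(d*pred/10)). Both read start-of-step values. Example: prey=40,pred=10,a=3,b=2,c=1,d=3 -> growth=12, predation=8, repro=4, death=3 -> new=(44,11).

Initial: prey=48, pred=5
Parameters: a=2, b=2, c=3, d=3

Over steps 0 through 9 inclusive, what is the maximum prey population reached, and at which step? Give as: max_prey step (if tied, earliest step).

Answer: 53 1

Derivation:
Step 1: prey: 48+9-4=53; pred: 5+7-1=11
Step 2: prey: 53+10-11=52; pred: 11+17-3=25
Step 3: prey: 52+10-26=36; pred: 25+39-7=57
Step 4: prey: 36+7-41=2; pred: 57+61-17=101
Step 5: prey: 2+0-4=0; pred: 101+6-30=77
Step 6: prey: 0+0-0=0; pred: 77+0-23=54
Step 7: prey: 0+0-0=0; pred: 54+0-16=38
Step 8: prey: 0+0-0=0; pred: 38+0-11=27
Step 9: prey: 0+0-0=0; pred: 27+0-8=19
Max prey = 53 at step 1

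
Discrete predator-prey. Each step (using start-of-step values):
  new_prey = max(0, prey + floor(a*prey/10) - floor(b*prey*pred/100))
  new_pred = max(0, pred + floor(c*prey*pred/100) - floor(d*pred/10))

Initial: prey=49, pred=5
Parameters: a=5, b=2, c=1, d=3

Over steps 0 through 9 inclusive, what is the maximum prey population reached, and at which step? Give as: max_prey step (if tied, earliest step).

Answer: 150 4

Derivation:
Step 1: prey: 49+24-4=69; pred: 5+2-1=6
Step 2: prey: 69+34-8=95; pred: 6+4-1=9
Step 3: prey: 95+47-17=125; pred: 9+8-2=15
Step 4: prey: 125+62-37=150; pred: 15+18-4=29
Step 5: prey: 150+75-87=138; pred: 29+43-8=64
Step 6: prey: 138+69-176=31; pred: 64+88-19=133
Step 7: prey: 31+15-82=0; pred: 133+41-39=135
Step 8: prey: 0+0-0=0; pred: 135+0-40=95
Step 9: prey: 0+0-0=0; pred: 95+0-28=67
Max prey = 150 at step 4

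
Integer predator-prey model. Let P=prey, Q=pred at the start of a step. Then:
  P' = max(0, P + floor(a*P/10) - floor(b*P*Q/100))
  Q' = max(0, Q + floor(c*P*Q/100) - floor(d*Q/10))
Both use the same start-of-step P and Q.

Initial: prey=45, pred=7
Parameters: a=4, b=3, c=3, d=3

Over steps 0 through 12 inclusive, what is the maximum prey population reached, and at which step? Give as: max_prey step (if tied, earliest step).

Answer: 54 1

Derivation:
Step 1: prey: 45+18-9=54; pred: 7+9-2=14
Step 2: prey: 54+21-22=53; pred: 14+22-4=32
Step 3: prey: 53+21-50=24; pred: 32+50-9=73
Step 4: prey: 24+9-52=0; pred: 73+52-21=104
Step 5: prey: 0+0-0=0; pred: 104+0-31=73
Step 6: prey: 0+0-0=0; pred: 73+0-21=52
Step 7: prey: 0+0-0=0; pred: 52+0-15=37
Step 8: prey: 0+0-0=0; pred: 37+0-11=26
Step 9: prey: 0+0-0=0; pred: 26+0-7=19
Step 10: prey: 0+0-0=0; pred: 19+0-5=14
Step 11: prey: 0+0-0=0; pred: 14+0-4=10
Step 12: prey: 0+0-0=0; pred: 10+0-3=7
Max prey = 54 at step 1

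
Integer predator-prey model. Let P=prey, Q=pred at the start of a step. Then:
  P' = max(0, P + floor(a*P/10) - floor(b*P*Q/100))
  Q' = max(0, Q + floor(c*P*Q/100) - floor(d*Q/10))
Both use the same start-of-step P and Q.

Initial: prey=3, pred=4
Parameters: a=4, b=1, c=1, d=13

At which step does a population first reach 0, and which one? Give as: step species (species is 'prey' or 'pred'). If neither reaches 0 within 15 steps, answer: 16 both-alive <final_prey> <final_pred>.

Step 1: prey: 3+1-0=4; pred: 4+0-5=0
First extinction: pred at step 1

Answer: 1 pred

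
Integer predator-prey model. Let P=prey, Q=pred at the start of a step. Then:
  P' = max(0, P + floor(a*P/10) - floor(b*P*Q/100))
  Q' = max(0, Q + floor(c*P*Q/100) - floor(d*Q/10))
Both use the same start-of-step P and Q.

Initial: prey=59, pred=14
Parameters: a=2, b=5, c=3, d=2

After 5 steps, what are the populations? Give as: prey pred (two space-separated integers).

Step 1: prey: 59+11-41=29; pred: 14+24-2=36
Step 2: prey: 29+5-52=0; pred: 36+31-7=60
Step 3: prey: 0+0-0=0; pred: 60+0-12=48
Step 4: prey: 0+0-0=0; pred: 48+0-9=39
Step 5: prey: 0+0-0=0; pred: 39+0-7=32

Answer: 0 32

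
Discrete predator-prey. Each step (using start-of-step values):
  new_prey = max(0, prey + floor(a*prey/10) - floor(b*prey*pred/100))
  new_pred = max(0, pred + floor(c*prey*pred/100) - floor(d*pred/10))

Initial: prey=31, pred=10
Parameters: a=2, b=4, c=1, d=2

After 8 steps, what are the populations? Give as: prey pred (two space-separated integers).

Step 1: prey: 31+6-12=25; pred: 10+3-2=11
Step 2: prey: 25+5-11=19; pred: 11+2-2=11
Step 3: prey: 19+3-8=14; pred: 11+2-2=11
Step 4: prey: 14+2-6=10; pred: 11+1-2=10
Step 5: prey: 10+2-4=8; pred: 10+1-2=9
Step 6: prey: 8+1-2=7; pred: 9+0-1=8
Step 7: prey: 7+1-2=6; pred: 8+0-1=7
Step 8: prey: 6+1-1=6; pred: 7+0-1=6

Answer: 6 6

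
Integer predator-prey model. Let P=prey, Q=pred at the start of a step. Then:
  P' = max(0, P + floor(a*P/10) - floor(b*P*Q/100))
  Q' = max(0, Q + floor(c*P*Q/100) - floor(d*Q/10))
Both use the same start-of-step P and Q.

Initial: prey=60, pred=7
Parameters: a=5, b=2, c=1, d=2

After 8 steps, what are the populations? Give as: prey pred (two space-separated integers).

Answer: 0 85

Derivation:
Step 1: prey: 60+30-8=82; pred: 7+4-1=10
Step 2: prey: 82+41-16=107; pred: 10+8-2=16
Step 3: prey: 107+53-34=126; pred: 16+17-3=30
Step 4: prey: 126+63-75=114; pred: 30+37-6=61
Step 5: prey: 114+57-139=32; pred: 61+69-12=118
Step 6: prey: 32+16-75=0; pred: 118+37-23=132
Step 7: prey: 0+0-0=0; pred: 132+0-26=106
Step 8: prey: 0+0-0=0; pred: 106+0-21=85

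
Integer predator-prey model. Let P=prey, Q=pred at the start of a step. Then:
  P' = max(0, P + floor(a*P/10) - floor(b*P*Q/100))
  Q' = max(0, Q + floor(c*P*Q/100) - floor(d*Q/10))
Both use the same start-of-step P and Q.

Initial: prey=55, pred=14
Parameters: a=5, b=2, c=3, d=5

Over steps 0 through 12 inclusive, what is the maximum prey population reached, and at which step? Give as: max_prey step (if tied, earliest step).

Step 1: prey: 55+27-15=67; pred: 14+23-7=30
Step 2: prey: 67+33-40=60; pred: 30+60-15=75
Step 3: prey: 60+30-90=0; pred: 75+135-37=173
Step 4: prey: 0+0-0=0; pred: 173+0-86=87
Step 5: prey: 0+0-0=0; pred: 87+0-43=44
Step 6: prey: 0+0-0=0; pred: 44+0-22=22
Step 7: prey: 0+0-0=0; pred: 22+0-11=11
Step 8: prey: 0+0-0=0; pred: 11+0-5=6
Step 9: prey: 0+0-0=0; pred: 6+0-3=3
Step 10: prey: 0+0-0=0; pred: 3+0-1=2
Step 11: prey: 0+0-0=0; pred: 2+0-1=1
Step 12: prey: 0+0-0=0; pred: 1+0-0=1
Max prey = 67 at step 1

Answer: 67 1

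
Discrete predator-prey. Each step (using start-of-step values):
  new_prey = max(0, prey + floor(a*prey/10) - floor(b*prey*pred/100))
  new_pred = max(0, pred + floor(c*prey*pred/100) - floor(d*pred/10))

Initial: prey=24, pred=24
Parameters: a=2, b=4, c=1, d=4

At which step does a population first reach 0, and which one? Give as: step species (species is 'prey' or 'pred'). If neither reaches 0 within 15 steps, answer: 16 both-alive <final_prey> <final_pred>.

Step 1: prey: 24+4-23=5; pred: 24+5-9=20
Step 2: prey: 5+1-4=2; pred: 20+1-8=13
Step 3: prey: 2+0-1=1; pred: 13+0-5=8
Step 4: prey: 1+0-0=1; pred: 8+0-3=5
Step 5: prey: 1+0-0=1; pred: 5+0-2=3
Step 6: prey: 1+0-0=1; pred: 3+0-1=2
Step 7: prey: 1+0-0=1; pred: 2+0-0=2
Steps 8-15: state stable at prey=1, pred=2 (no change)
No extinction within 15 steps

Answer: 16 both-alive 1 2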